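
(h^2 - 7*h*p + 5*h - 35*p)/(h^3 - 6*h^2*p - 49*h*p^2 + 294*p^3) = (-h - 5)/(-h^2 - h*p + 42*p^2)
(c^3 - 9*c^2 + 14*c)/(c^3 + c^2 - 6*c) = (c - 7)/(c + 3)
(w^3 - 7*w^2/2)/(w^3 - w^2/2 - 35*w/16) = 8*w*(7 - 2*w)/(-16*w^2 + 8*w + 35)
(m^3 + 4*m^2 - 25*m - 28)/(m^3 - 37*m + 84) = (m + 1)/(m - 3)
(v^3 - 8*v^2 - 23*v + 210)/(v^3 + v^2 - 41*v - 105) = (v - 6)/(v + 3)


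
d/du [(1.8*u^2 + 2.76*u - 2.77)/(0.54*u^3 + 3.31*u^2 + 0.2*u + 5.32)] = (-0.972*u^4 - 2.9808*u^3 - 4.2882*u^2 + 37.4894*u + 15.2372)/(0.2916*u^6 + 3.5748*u^5 + 11.1721*u^4 + 7.0696*u^3 + 35.2584*u^2 + 2.128*u + 28.3024)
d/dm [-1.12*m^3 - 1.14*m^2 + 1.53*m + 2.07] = -3.36*m^2 - 2.28*m + 1.53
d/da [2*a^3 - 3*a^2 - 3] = 6*a*(a - 1)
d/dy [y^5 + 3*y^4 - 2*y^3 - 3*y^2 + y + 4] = 5*y^4 + 12*y^3 - 6*y^2 - 6*y + 1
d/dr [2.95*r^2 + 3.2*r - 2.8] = 5.9*r + 3.2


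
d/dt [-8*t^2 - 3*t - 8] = -16*t - 3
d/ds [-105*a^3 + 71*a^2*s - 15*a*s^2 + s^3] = 71*a^2 - 30*a*s + 3*s^2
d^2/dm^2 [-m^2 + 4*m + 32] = -2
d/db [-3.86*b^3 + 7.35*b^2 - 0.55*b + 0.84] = -11.58*b^2 + 14.7*b - 0.55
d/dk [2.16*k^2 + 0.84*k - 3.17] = 4.32*k + 0.84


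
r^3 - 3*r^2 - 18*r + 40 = (r - 5)*(r - 2)*(r + 4)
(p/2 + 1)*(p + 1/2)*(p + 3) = p^3/2 + 11*p^2/4 + 17*p/4 + 3/2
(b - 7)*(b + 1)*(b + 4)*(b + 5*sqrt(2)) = b^4 - 2*b^3 + 5*sqrt(2)*b^3 - 31*b^2 - 10*sqrt(2)*b^2 - 155*sqrt(2)*b - 28*b - 140*sqrt(2)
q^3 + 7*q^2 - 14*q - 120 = (q - 4)*(q + 5)*(q + 6)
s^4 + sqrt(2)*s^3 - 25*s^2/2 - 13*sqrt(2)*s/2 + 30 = (s - 2*sqrt(2))*(s - sqrt(2))*(s + 3*sqrt(2)/2)*(s + 5*sqrt(2)/2)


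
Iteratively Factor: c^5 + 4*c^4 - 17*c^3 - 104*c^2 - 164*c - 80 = (c - 5)*(c^4 + 9*c^3 + 28*c^2 + 36*c + 16) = (c - 5)*(c + 2)*(c^3 + 7*c^2 + 14*c + 8) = (c - 5)*(c + 2)*(c + 4)*(c^2 + 3*c + 2) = (c - 5)*(c + 1)*(c + 2)*(c + 4)*(c + 2)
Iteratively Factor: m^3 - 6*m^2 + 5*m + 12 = (m + 1)*(m^2 - 7*m + 12) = (m - 4)*(m + 1)*(m - 3)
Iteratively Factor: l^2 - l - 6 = (l - 3)*(l + 2)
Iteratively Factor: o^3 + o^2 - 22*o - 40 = (o + 2)*(o^2 - o - 20) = (o - 5)*(o + 2)*(o + 4)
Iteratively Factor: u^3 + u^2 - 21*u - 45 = (u + 3)*(u^2 - 2*u - 15) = (u + 3)^2*(u - 5)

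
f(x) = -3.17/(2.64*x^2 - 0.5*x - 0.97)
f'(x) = -3.17*(0.5 - 5.28*x)/(2.64*x^2 - 0.5*x - 0.97)^2 = (16.7376*x - 1.585)/(-2.64*x^2 + 0.5*x + 0.97)^2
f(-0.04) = 3.35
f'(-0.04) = -2.52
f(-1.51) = -0.55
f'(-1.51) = -0.80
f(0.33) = 3.74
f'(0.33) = 5.48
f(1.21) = -1.38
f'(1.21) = 3.56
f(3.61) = -0.10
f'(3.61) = 0.06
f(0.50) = 5.66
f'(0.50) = 21.63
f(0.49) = 5.45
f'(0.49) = 19.59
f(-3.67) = -0.09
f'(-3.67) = -0.05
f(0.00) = 3.27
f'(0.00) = -1.68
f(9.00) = -0.02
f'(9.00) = 0.00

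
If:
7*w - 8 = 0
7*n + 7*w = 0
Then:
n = -8/7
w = 8/7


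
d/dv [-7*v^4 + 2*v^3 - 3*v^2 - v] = -28*v^3 + 6*v^2 - 6*v - 1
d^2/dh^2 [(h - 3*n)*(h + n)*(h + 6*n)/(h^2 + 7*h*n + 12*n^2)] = 12*n^2*(-h^3 + 9*h^2*n + 99*h*n^2 + 195*n^3)/(h^6 + 21*h^5*n + 183*h^4*n^2 + 847*h^3*n^3 + 2196*h^2*n^4 + 3024*h*n^5 + 1728*n^6)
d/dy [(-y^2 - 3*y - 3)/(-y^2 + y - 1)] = 2*(-2*y^2 - 2*y + 3)/(y^4 - 2*y^3 + 3*y^2 - 2*y + 1)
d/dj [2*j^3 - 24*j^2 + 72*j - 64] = 6*j^2 - 48*j + 72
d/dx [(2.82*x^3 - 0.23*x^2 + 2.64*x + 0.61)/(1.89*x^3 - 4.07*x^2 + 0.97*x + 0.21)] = (-11.0427*x^4 - 4.5084*x^3 + 8.8396*x^2 + 4.8688*x - 0.0373)/(3.5721*x^6 - 15.3846*x^5 + 20.2315*x^4 - 7.102*x^3 - 0.7685*x^2 + 0.4074*x + 0.0441)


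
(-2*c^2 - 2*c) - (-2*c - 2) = 2 - 2*c^2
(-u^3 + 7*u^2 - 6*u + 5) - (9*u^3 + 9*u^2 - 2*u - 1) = -10*u^3 - 2*u^2 - 4*u + 6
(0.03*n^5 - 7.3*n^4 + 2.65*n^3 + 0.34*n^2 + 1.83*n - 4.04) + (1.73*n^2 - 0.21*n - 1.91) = 0.03*n^5 - 7.3*n^4 + 2.65*n^3 + 2.07*n^2 + 1.62*n - 5.95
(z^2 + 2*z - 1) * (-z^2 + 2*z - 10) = -z^4 - 5*z^2 - 22*z + 10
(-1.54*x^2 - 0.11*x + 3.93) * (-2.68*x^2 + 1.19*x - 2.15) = 4.1272*x^4 - 1.5378*x^3 - 7.3523*x^2 + 4.9132*x - 8.4495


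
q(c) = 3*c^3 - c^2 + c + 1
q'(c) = 9*c^2 - 2*c + 1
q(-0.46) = 0.04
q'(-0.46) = 3.82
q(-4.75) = -347.83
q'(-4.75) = 213.56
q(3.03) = 78.30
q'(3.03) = 77.57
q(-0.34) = 0.43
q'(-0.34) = 2.72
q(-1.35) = -9.55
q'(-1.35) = 20.10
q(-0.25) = 0.64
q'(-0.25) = 2.06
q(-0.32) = 0.48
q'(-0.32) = 2.56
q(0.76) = 2.50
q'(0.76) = 4.68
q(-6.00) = -689.00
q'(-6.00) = 337.00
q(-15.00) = -10364.00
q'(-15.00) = 2056.00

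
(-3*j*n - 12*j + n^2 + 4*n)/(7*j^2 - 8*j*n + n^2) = (-3*j*n - 12*j + n^2 + 4*n)/(7*j^2 - 8*j*n + n^2)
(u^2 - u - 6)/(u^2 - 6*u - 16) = (u - 3)/(u - 8)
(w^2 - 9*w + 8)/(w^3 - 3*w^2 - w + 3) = (w - 8)/(w^2 - 2*w - 3)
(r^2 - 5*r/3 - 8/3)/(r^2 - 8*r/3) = (r + 1)/r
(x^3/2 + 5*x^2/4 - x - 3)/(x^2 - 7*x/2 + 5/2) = (2*x^3 + 5*x^2 - 4*x - 12)/(2*(2*x^2 - 7*x + 5))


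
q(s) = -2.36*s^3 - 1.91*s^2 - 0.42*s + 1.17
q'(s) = -7.08*s^2 - 3.82*s - 0.42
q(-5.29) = 299.31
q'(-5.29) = -178.34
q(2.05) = -28.05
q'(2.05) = -38.00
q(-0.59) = 1.24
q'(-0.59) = -0.63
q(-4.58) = 189.76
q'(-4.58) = -131.44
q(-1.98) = 12.83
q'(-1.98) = -20.61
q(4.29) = -222.11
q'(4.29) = -147.11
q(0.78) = -1.44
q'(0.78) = -7.71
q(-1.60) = 6.62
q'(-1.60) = -12.43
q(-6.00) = 444.69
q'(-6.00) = -232.38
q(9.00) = -1877.76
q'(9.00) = -608.28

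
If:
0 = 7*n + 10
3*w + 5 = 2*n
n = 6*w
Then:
No Solution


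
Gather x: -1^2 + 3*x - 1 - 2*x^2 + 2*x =-2*x^2 + 5*x - 2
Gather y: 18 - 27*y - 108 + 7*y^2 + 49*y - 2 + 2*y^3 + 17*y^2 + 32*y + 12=2*y^3 + 24*y^2 + 54*y - 80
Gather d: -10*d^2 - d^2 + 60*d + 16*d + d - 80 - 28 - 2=-11*d^2 + 77*d - 110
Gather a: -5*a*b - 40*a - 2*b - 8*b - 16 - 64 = a*(-5*b - 40) - 10*b - 80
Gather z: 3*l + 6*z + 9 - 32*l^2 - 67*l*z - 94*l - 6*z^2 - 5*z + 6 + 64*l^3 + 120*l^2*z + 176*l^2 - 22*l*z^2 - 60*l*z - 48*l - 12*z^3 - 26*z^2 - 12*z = 64*l^3 + 144*l^2 - 139*l - 12*z^3 + z^2*(-22*l - 32) + z*(120*l^2 - 127*l - 11) + 15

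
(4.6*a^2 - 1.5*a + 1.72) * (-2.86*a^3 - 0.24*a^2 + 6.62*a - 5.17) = -13.156*a^5 + 3.186*a^4 + 25.8928*a^3 - 34.1248*a^2 + 19.1414*a - 8.8924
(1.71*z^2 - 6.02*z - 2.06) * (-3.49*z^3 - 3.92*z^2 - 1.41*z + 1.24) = -5.9679*z^5 + 14.3066*z^4 + 28.3767*z^3 + 18.6838*z^2 - 4.5602*z - 2.5544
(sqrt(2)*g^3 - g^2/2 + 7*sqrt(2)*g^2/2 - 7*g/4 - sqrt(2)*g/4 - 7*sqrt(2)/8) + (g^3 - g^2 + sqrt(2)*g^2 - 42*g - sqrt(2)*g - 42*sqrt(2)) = g^3 + sqrt(2)*g^3 - 3*g^2/2 + 9*sqrt(2)*g^2/2 - 175*g/4 - 5*sqrt(2)*g/4 - 343*sqrt(2)/8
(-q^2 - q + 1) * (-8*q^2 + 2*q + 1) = 8*q^4 + 6*q^3 - 11*q^2 + q + 1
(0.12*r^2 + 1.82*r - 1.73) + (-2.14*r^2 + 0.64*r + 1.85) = -2.02*r^2 + 2.46*r + 0.12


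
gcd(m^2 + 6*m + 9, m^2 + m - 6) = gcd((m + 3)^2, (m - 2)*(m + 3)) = m + 3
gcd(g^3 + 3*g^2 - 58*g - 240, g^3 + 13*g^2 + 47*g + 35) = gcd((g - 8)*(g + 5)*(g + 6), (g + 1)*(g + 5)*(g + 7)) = g + 5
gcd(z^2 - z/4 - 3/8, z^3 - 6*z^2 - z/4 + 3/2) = z + 1/2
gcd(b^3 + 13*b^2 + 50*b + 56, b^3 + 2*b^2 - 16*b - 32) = b^2 + 6*b + 8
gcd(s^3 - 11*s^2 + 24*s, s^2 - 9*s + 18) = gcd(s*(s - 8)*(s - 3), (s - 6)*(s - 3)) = s - 3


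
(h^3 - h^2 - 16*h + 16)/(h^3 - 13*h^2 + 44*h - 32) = (h + 4)/(h - 8)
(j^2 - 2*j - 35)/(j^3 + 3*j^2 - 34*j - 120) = (j - 7)/(j^2 - 2*j - 24)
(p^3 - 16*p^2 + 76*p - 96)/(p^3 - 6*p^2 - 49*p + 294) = (p^2 - 10*p + 16)/(p^2 - 49)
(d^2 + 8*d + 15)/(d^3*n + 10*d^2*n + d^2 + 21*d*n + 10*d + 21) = (d + 5)/(d^2*n + 7*d*n + d + 7)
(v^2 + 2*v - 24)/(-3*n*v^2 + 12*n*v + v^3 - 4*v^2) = (v + 6)/(v*(-3*n + v))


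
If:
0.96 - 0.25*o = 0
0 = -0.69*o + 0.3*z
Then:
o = 3.84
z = 8.83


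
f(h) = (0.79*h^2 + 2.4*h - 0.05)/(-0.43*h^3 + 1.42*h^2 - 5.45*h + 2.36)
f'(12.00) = 0.03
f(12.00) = -0.24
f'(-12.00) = 0.00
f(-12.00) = 0.08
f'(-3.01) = -0.06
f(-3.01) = -0.00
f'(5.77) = 0.13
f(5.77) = -0.62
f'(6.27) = 0.11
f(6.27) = -0.56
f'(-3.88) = -0.03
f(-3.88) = 0.04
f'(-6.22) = -0.01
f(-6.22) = 0.08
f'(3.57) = 0.20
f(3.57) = -1.00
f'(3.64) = 0.20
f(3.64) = -0.99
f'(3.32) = 0.20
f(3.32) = -1.05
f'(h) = (1.58*h + 2.4)/(-0.43*h^3 + 1.42*h^2 - 5.45*h + 2.36) + (0.79*h^2 + 2.4*h - 0.05)*(1.29*h^2 - 2.84*h + 5.45)/(-0.43*h^3 + 1.42*h^2 - 5.45*h + 2.36)^2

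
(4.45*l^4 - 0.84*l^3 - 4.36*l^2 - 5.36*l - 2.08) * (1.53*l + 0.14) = 6.8085*l^5 - 0.6622*l^4 - 6.7884*l^3 - 8.8112*l^2 - 3.9328*l - 0.2912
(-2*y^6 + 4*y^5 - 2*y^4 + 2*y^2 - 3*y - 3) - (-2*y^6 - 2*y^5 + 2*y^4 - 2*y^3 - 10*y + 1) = 6*y^5 - 4*y^4 + 2*y^3 + 2*y^2 + 7*y - 4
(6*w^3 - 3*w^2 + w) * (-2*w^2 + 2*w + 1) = -12*w^5 + 18*w^4 - 2*w^3 - w^2 + w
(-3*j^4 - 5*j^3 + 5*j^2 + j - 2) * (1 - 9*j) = 27*j^5 + 42*j^4 - 50*j^3 - 4*j^2 + 19*j - 2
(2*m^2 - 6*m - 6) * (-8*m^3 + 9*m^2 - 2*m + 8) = -16*m^5 + 66*m^4 - 10*m^3 - 26*m^2 - 36*m - 48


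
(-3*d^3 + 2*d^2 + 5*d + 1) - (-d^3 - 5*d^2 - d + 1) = -2*d^3 + 7*d^2 + 6*d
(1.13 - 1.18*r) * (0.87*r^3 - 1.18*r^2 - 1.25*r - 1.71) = -1.0266*r^4 + 2.3755*r^3 + 0.1416*r^2 + 0.6053*r - 1.9323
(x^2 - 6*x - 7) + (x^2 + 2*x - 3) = 2*x^2 - 4*x - 10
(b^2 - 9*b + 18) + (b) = b^2 - 8*b + 18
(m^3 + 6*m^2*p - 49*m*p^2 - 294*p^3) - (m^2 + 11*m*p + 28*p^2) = m^3 + 6*m^2*p - m^2 - 49*m*p^2 - 11*m*p - 294*p^3 - 28*p^2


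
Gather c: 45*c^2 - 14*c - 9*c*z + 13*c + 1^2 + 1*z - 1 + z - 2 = 45*c^2 + c*(-9*z - 1) + 2*z - 2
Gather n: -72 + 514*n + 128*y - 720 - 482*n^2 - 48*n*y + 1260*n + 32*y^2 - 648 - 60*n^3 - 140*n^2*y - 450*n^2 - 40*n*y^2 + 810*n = -60*n^3 + n^2*(-140*y - 932) + n*(-40*y^2 - 48*y + 2584) + 32*y^2 + 128*y - 1440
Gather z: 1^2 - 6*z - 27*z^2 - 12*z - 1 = -27*z^2 - 18*z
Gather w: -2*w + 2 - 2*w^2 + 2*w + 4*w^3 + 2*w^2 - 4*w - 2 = 4*w^3 - 4*w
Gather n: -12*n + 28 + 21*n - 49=9*n - 21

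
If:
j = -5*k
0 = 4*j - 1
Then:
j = 1/4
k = -1/20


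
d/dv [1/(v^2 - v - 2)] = (1 - 2*v)/(-v^2 + v + 2)^2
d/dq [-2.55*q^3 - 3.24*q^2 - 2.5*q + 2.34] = -7.65*q^2 - 6.48*q - 2.5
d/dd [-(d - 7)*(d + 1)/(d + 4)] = (-d^2 - 8*d + 17)/(d^2 + 8*d + 16)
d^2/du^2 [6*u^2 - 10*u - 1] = 12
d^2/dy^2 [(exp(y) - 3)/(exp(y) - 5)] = 2*(exp(y) + 5)*exp(y)/(exp(3*y) - 15*exp(2*y) + 75*exp(y) - 125)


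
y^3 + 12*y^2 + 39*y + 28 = (y + 1)*(y + 4)*(y + 7)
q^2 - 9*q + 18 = (q - 6)*(q - 3)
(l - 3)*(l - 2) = l^2 - 5*l + 6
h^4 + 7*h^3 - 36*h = h*(h - 2)*(h + 3)*(h + 6)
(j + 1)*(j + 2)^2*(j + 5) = j^4 + 10*j^3 + 33*j^2 + 44*j + 20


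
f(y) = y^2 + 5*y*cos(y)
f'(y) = -5*y*sin(y) + 2*y + 5*cos(y)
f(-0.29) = -1.31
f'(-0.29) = 3.80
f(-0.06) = -0.30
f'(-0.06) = 4.85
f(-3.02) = 24.11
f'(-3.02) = -12.83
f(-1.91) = 6.83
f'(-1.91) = -14.49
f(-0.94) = -1.89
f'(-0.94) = -2.73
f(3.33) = -5.27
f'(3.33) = 4.87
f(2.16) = -1.34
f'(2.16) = -7.44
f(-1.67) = 3.62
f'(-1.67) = -12.14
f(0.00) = 0.00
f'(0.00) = 5.00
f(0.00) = 0.00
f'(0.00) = 5.00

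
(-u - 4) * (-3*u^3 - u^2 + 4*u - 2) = 3*u^4 + 13*u^3 - 14*u + 8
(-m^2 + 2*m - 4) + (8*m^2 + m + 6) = 7*m^2 + 3*m + 2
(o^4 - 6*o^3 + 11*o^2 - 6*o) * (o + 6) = o^5 - 25*o^3 + 60*o^2 - 36*o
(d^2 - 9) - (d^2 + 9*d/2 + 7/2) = -9*d/2 - 25/2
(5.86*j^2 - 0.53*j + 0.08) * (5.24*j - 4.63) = 30.7064*j^3 - 29.909*j^2 + 2.8731*j - 0.3704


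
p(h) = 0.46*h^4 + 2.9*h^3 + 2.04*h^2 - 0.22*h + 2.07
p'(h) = 1.84*h^3 + 8.7*h^2 + 4.08*h - 0.22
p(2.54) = 81.34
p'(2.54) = 96.42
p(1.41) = 15.76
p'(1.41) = 27.99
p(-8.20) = 621.84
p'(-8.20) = -463.21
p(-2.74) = -15.74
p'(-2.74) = 16.07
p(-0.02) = 2.08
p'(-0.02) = -0.30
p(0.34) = 2.35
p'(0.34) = 2.25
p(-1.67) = -1.80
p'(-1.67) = 8.66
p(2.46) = 73.89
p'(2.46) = 89.86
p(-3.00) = -19.95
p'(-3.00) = 16.16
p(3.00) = 135.33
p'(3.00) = 140.00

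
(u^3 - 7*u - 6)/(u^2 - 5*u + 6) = (u^2 + 3*u + 2)/(u - 2)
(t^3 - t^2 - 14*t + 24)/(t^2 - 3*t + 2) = (t^2 + t - 12)/(t - 1)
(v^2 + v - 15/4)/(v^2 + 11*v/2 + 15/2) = (v - 3/2)/(v + 3)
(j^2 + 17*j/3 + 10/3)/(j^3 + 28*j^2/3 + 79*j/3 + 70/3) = (3*j + 2)/(3*j^2 + 13*j + 14)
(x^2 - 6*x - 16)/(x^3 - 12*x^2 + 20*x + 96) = 1/(x - 6)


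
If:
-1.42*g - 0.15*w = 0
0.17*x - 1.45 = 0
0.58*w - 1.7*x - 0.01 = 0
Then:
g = -2.64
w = 25.02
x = 8.53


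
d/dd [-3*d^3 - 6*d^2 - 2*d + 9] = -9*d^2 - 12*d - 2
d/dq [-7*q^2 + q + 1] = 1 - 14*q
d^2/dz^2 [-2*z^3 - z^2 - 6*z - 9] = -12*z - 2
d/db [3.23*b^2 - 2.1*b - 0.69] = 6.46*b - 2.1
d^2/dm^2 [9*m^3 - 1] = 54*m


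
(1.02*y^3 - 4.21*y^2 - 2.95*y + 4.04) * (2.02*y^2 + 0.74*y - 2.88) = 2.0604*y^5 - 7.7494*y^4 - 12.012*y^3 + 18.1026*y^2 + 11.4856*y - 11.6352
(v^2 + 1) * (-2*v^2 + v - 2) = -2*v^4 + v^3 - 4*v^2 + v - 2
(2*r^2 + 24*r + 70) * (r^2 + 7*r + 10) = 2*r^4 + 38*r^3 + 258*r^2 + 730*r + 700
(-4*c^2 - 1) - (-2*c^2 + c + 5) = -2*c^2 - c - 6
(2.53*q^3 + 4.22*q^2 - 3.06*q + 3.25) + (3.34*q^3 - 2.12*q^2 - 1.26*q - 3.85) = 5.87*q^3 + 2.1*q^2 - 4.32*q - 0.6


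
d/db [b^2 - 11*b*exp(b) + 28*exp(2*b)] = -11*b*exp(b) + 2*b + 56*exp(2*b) - 11*exp(b)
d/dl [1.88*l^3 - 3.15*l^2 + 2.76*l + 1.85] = 5.64*l^2 - 6.3*l + 2.76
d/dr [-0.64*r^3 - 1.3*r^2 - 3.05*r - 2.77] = -1.92*r^2 - 2.6*r - 3.05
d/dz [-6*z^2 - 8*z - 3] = -12*z - 8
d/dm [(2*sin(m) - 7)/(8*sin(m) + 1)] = 58*cos(m)/(8*sin(m) + 1)^2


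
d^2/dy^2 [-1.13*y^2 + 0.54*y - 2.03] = -2.26000000000000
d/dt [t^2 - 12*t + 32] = 2*t - 12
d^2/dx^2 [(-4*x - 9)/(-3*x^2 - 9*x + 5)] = 18*((2*x + 3)^2*(4*x + 9) - (4*x + 7)*(3*x^2 + 9*x - 5))/(3*x^2 + 9*x - 5)^3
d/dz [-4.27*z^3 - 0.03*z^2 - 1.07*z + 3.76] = -12.81*z^2 - 0.06*z - 1.07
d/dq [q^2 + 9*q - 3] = 2*q + 9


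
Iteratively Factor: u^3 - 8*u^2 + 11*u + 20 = (u + 1)*(u^2 - 9*u + 20) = (u - 4)*(u + 1)*(u - 5)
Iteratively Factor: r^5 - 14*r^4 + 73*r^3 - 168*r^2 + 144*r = (r - 4)*(r^4 - 10*r^3 + 33*r^2 - 36*r) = (r - 4)*(r - 3)*(r^3 - 7*r^2 + 12*r) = (r - 4)^2*(r - 3)*(r^2 - 3*r) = r*(r - 4)^2*(r - 3)*(r - 3)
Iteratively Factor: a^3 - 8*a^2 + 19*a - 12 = (a - 3)*(a^2 - 5*a + 4) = (a - 3)*(a - 1)*(a - 4)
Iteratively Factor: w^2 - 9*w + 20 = (w - 5)*(w - 4)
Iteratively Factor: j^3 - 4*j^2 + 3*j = (j - 3)*(j^2 - j) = (j - 3)*(j - 1)*(j)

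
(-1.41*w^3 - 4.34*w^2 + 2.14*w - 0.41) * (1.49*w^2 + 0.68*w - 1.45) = -2.1009*w^5 - 7.4254*w^4 + 2.2819*w^3 + 7.1373*w^2 - 3.3818*w + 0.5945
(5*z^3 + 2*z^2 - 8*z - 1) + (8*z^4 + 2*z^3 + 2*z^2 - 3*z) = 8*z^4 + 7*z^3 + 4*z^2 - 11*z - 1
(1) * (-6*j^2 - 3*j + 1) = -6*j^2 - 3*j + 1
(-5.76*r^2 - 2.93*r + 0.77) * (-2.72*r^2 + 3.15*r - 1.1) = 15.6672*r^4 - 10.1744*r^3 - 4.9879*r^2 + 5.6485*r - 0.847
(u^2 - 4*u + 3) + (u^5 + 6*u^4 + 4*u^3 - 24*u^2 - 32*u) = u^5 + 6*u^4 + 4*u^3 - 23*u^2 - 36*u + 3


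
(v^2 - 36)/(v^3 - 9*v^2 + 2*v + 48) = (v^2 - 36)/(v^3 - 9*v^2 + 2*v + 48)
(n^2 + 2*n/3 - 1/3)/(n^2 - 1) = (n - 1/3)/(n - 1)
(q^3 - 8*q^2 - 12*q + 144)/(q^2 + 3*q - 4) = (q^2 - 12*q + 36)/(q - 1)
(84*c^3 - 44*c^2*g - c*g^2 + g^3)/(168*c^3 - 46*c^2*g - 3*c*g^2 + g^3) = (2*c - g)/(4*c - g)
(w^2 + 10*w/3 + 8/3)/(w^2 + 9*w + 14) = (w + 4/3)/(w + 7)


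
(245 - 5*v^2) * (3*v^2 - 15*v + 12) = -15*v^4 + 75*v^3 + 675*v^2 - 3675*v + 2940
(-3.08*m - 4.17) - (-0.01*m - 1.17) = -3.07*m - 3.0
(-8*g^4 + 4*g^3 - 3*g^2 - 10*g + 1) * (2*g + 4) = -16*g^5 - 24*g^4 + 10*g^3 - 32*g^2 - 38*g + 4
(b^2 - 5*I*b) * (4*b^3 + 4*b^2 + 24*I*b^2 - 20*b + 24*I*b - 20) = 4*b^5 + 4*b^4 + 4*I*b^4 + 100*b^3 + 4*I*b^3 + 100*b^2 + 100*I*b^2 + 100*I*b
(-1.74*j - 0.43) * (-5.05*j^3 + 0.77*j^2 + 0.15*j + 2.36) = 8.787*j^4 + 0.8317*j^3 - 0.5921*j^2 - 4.1709*j - 1.0148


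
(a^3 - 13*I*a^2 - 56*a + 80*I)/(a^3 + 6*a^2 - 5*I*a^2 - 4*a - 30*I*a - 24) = (a^2 - 9*I*a - 20)/(a^2 + a*(6 - I) - 6*I)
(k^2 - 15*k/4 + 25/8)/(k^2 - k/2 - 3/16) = 2*(-8*k^2 + 30*k - 25)/(-16*k^2 + 8*k + 3)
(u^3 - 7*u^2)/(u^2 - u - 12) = u^2*(7 - u)/(-u^2 + u + 12)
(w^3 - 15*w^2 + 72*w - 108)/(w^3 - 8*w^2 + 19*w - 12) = (w^2 - 12*w + 36)/(w^2 - 5*w + 4)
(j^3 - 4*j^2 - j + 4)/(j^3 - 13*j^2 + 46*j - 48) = (j^3 - 4*j^2 - j + 4)/(j^3 - 13*j^2 + 46*j - 48)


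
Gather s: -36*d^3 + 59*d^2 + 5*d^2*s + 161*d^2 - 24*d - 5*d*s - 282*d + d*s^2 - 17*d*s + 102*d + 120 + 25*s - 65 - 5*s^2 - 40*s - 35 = -36*d^3 + 220*d^2 - 204*d + s^2*(d - 5) + s*(5*d^2 - 22*d - 15) + 20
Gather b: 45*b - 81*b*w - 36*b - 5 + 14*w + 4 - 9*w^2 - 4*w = b*(9 - 81*w) - 9*w^2 + 10*w - 1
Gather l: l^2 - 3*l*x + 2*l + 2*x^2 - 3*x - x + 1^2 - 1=l^2 + l*(2 - 3*x) + 2*x^2 - 4*x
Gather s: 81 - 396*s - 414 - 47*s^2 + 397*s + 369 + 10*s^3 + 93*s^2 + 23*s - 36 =10*s^3 + 46*s^2 + 24*s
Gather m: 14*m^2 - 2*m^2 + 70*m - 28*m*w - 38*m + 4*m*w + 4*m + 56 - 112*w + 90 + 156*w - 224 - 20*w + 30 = 12*m^2 + m*(36 - 24*w) + 24*w - 48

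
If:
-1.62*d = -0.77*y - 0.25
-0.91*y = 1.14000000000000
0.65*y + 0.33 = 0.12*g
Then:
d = -0.44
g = -4.04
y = -1.25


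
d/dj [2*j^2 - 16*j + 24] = 4*j - 16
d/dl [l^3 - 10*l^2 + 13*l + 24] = 3*l^2 - 20*l + 13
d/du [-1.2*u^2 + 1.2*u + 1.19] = 1.2 - 2.4*u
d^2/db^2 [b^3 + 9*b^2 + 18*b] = 6*b + 18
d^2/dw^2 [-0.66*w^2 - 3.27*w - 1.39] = -1.32000000000000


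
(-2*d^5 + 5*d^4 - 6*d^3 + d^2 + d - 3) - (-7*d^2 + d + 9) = -2*d^5 + 5*d^4 - 6*d^3 + 8*d^2 - 12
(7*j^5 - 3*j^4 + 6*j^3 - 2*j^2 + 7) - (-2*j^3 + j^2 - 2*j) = 7*j^5 - 3*j^4 + 8*j^3 - 3*j^2 + 2*j + 7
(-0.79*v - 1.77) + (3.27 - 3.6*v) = 1.5 - 4.39*v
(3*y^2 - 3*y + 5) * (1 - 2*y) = -6*y^3 + 9*y^2 - 13*y + 5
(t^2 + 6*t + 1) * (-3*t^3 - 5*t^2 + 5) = -3*t^5 - 23*t^4 - 33*t^3 + 30*t + 5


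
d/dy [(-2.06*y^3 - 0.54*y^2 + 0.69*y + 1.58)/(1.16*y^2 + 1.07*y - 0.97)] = (-2.3896*y^4 - 4.4084*y^3 + 4.6164*y^2 - 2.618*y - 2.3599)/(1.3456*y^4 + 2.4824*y^3 - 1.1055*y^2 - 2.0758*y + 0.9409)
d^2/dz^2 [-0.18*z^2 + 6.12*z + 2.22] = -0.360000000000000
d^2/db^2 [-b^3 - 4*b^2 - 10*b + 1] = -6*b - 8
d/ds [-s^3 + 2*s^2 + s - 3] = -3*s^2 + 4*s + 1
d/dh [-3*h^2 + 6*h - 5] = 6 - 6*h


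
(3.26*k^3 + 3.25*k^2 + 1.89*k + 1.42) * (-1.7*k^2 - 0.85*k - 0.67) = -5.542*k^5 - 8.296*k^4 - 8.1597*k^3 - 6.198*k^2 - 2.4733*k - 0.9514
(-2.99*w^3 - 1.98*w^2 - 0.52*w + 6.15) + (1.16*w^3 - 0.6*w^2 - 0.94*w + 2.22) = -1.83*w^3 - 2.58*w^2 - 1.46*w + 8.37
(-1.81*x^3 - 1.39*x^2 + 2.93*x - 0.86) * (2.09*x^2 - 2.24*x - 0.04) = -3.7829*x^5 + 1.1493*x^4 + 9.3097*x^3 - 8.305*x^2 + 1.8092*x + 0.0344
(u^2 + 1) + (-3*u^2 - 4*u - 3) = -2*u^2 - 4*u - 2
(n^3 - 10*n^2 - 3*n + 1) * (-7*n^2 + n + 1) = -7*n^5 + 71*n^4 + 12*n^3 - 20*n^2 - 2*n + 1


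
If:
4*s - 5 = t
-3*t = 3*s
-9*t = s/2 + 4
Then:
No Solution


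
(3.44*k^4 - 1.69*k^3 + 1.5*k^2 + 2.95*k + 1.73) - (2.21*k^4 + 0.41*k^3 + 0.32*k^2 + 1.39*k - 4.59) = 1.23*k^4 - 2.1*k^3 + 1.18*k^2 + 1.56*k + 6.32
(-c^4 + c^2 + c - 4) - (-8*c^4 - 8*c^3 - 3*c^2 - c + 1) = 7*c^4 + 8*c^3 + 4*c^2 + 2*c - 5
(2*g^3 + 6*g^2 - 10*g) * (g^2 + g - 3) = 2*g^5 + 8*g^4 - 10*g^3 - 28*g^2 + 30*g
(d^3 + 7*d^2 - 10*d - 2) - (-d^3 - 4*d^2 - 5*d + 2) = 2*d^3 + 11*d^2 - 5*d - 4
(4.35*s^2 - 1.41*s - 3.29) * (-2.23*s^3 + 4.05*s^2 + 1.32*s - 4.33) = -9.7005*s^5 + 20.7618*s^4 + 7.3682*s^3 - 34.0212*s^2 + 1.7625*s + 14.2457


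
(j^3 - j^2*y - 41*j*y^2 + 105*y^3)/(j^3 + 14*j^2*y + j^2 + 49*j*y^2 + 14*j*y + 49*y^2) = (j^2 - 8*j*y + 15*y^2)/(j^2 + 7*j*y + j + 7*y)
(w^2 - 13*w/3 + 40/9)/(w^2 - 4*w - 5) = (-9*w^2 + 39*w - 40)/(9*(-w^2 + 4*w + 5))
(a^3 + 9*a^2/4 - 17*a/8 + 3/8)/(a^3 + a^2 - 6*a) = (8*a^2 - 6*a + 1)/(8*a*(a - 2))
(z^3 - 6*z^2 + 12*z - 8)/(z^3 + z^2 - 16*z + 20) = (z - 2)/(z + 5)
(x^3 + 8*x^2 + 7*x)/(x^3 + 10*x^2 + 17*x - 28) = x*(x + 1)/(x^2 + 3*x - 4)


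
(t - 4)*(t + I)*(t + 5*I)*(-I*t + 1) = -I*t^4 + 7*t^3 + 4*I*t^3 - 28*t^2 + 11*I*t^2 - 5*t - 44*I*t + 20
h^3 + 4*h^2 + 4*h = h*(h + 2)^2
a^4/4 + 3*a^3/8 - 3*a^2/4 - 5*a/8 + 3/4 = (a/4 + 1/2)*(a - 1)^2*(a + 3/2)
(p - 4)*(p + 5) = p^2 + p - 20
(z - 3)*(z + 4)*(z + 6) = z^3 + 7*z^2 - 6*z - 72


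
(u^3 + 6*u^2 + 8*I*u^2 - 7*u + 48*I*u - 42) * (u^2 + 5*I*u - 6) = u^5 + 6*u^4 + 13*I*u^4 - 53*u^3 + 78*I*u^3 - 318*u^2 - 83*I*u^2 + 42*u - 498*I*u + 252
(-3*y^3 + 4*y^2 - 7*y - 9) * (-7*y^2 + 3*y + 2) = 21*y^5 - 37*y^4 + 55*y^3 + 50*y^2 - 41*y - 18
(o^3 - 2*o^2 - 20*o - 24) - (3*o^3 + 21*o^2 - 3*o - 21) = -2*o^3 - 23*o^2 - 17*o - 3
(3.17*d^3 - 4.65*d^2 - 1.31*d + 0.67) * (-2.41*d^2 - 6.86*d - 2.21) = -7.6397*d^5 - 10.5397*d^4 + 28.0504*d^3 + 17.6484*d^2 - 1.7011*d - 1.4807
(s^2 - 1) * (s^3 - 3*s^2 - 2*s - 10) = s^5 - 3*s^4 - 3*s^3 - 7*s^2 + 2*s + 10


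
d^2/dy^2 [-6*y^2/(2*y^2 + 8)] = 24*(3*y^2 - 4)/(y^6 + 12*y^4 + 48*y^2 + 64)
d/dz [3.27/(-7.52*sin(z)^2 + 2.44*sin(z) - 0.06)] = (49.1808*sin(z) - 7.9788)*cos(z)/(7.52*sin(z)^2 - 2.44*sin(z) + 0.06)^2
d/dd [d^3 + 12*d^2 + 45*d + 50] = 3*d^2 + 24*d + 45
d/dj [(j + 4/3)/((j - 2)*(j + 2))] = (-j^2 - 8*j/3 - 4)/(j^4 - 8*j^2 + 16)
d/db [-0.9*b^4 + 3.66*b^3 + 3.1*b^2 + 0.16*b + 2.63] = -3.6*b^3 + 10.98*b^2 + 6.2*b + 0.16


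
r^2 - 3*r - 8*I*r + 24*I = (r - 3)*(r - 8*I)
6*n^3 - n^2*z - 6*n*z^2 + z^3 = (-6*n + z)*(-n + z)*(n + z)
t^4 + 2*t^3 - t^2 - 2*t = t*(t - 1)*(t + 1)*(t + 2)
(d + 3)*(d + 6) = d^2 + 9*d + 18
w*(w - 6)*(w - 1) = w^3 - 7*w^2 + 6*w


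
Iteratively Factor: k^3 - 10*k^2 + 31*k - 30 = (k - 5)*(k^2 - 5*k + 6) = (k - 5)*(k - 3)*(k - 2)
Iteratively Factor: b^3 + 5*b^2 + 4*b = (b)*(b^2 + 5*b + 4) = b*(b + 4)*(b + 1)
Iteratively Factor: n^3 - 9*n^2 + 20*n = (n - 5)*(n^2 - 4*n) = (n - 5)*(n - 4)*(n)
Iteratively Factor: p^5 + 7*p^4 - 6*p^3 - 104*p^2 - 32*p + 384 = (p + 4)*(p^4 + 3*p^3 - 18*p^2 - 32*p + 96) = (p + 4)^2*(p^3 - p^2 - 14*p + 24) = (p + 4)^3*(p^2 - 5*p + 6) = (p - 2)*(p + 4)^3*(p - 3)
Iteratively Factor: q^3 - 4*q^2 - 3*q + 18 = (q + 2)*(q^2 - 6*q + 9) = (q - 3)*(q + 2)*(q - 3)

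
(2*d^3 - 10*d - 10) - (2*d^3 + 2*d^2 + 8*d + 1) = -2*d^2 - 18*d - 11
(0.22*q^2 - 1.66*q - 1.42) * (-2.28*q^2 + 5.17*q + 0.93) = -0.5016*q^4 + 4.9222*q^3 - 5.14*q^2 - 8.8852*q - 1.3206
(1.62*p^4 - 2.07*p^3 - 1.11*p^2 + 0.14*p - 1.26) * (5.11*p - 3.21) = 8.2782*p^5 - 15.7779*p^4 + 0.972599999999998*p^3 + 4.2785*p^2 - 6.888*p + 4.0446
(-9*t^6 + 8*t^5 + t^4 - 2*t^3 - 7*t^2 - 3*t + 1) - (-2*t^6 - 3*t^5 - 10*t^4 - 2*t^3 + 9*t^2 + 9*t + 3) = -7*t^6 + 11*t^5 + 11*t^4 - 16*t^2 - 12*t - 2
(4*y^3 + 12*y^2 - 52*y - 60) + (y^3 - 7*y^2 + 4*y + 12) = 5*y^3 + 5*y^2 - 48*y - 48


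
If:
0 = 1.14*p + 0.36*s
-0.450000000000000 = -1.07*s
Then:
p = -0.13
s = 0.42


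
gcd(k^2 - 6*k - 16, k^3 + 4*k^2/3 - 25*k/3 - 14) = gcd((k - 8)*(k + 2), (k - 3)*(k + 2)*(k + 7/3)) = k + 2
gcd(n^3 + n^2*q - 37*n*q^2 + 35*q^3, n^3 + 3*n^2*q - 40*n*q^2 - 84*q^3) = n + 7*q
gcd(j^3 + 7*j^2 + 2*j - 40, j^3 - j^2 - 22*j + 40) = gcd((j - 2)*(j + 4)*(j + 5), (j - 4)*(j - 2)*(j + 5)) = j^2 + 3*j - 10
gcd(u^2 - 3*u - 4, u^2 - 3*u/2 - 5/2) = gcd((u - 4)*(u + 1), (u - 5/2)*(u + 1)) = u + 1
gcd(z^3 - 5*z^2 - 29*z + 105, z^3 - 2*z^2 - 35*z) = z^2 - 2*z - 35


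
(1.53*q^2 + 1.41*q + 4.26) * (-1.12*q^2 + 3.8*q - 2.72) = -1.7136*q^4 + 4.2348*q^3 - 3.5748*q^2 + 12.3528*q - 11.5872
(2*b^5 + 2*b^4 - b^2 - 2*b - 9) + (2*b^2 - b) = 2*b^5 + 2*b^4 + b^2 - 3*b - 9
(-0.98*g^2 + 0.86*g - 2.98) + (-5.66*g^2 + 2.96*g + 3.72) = -6.64*g^2 + 3.82*g + 0.74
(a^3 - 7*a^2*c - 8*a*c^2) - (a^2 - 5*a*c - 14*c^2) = a^3 - 7*a^2*c - a^2 - 8*a*c^2 + 5*a*c + 14*c^2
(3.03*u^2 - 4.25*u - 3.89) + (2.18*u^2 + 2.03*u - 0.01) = 5.21*u^2 - 2.22*u - 3.9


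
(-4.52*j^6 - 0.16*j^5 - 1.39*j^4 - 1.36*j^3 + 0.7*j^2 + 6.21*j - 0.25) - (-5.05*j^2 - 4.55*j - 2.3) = -4.52*j^6 - 0.16*j^5 - 1.39*j^4 - 1.36*j^3 + 5.75*j^2 + 10.76*j + 2.05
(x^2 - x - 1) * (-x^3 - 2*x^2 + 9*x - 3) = -x^5 - x^4 + 12*x^3 - 10*x^2 - 6*x + 3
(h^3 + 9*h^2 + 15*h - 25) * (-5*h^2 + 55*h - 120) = -5*h^5 + 10*h^4 + 300*h^3 - 130*h^2 - 3175*h + 3000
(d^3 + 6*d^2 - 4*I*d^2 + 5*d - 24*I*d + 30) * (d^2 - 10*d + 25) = d^5 - 4*d^4 - 4*I*d^4 - 30*d^3 + 16*I*d^3 + 130*d^2 + 140*I*d^2 - 175*d - 600*I*d + 750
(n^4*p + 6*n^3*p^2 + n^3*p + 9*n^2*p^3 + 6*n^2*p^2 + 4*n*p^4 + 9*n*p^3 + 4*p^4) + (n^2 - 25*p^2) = n^4*p + 6*n^3*p^2 + n^3*p + 9*n^2*p^3 + 6*n^2*p^2 + n^2 + 4*n*p^4 + 9*n*p^3 + 4*p^4 - 25*p^2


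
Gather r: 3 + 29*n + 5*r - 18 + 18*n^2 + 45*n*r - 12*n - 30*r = 18*n^2 + 17*n + r*(45*n - 25) - 15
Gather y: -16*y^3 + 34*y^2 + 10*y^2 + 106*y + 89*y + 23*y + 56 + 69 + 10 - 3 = -16*y^3 + 44*y^2 + 218*y + 132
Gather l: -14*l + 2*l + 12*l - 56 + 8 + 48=0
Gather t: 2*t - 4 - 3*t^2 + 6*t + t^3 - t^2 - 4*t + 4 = t^3 - 4*t^2 + 4*t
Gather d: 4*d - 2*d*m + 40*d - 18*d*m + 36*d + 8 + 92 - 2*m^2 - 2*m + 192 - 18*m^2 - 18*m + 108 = d*(80 - 20*m) - 20*m^2 - 20*m + 400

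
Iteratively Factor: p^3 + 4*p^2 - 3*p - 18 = (p + 3)*(p^2 + p - 6) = (p + 3)^2*(p - 2)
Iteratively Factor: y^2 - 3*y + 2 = (y - 2)*(y - 1)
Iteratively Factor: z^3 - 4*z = (z + 2)*(z^2 - 2*z) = z*(z + 2)*(z - 2)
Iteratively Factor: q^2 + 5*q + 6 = (q + 3)*(q + 2)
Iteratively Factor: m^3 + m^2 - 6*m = (m)*(m^2 + m - 6) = m*(m + 3)*(m - 2)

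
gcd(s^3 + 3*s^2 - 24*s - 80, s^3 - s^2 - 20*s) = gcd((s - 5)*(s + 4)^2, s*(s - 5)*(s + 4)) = s^2 - s - 20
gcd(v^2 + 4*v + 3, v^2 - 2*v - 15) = v + 3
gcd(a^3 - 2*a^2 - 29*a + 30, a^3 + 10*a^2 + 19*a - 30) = a^2 + 4*a - 5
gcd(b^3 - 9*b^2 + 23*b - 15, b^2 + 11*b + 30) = 1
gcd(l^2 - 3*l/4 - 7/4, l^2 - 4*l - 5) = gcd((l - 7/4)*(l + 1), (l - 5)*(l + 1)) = l + 1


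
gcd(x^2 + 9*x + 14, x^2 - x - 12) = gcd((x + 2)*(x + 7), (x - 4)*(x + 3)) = 1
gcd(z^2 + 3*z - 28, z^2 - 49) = z + 7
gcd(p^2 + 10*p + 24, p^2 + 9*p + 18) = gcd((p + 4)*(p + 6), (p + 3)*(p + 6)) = p + 6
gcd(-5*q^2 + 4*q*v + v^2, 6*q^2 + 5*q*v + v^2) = 1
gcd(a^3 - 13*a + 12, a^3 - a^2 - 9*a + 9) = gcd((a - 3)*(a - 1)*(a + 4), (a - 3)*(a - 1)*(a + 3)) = a^2 - 4*a + 3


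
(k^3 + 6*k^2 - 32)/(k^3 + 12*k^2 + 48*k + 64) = (k - 2)/(k + 4)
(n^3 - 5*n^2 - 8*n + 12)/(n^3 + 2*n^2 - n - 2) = (n - 6)/(n + 1)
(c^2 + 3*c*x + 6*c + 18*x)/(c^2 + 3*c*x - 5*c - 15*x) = (c + 6)/(c - 5)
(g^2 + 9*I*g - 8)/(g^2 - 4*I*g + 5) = (g + 8*I)/(g - 5*I)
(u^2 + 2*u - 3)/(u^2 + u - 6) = (u - 1)/(u - 2)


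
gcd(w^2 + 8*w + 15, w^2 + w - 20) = w + 5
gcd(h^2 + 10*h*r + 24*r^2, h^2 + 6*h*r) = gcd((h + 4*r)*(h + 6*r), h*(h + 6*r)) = h + 6*r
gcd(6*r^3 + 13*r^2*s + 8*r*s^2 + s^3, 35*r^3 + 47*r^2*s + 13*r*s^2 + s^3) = r + s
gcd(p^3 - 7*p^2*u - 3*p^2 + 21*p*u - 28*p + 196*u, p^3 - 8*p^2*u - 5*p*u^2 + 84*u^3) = p - 7*u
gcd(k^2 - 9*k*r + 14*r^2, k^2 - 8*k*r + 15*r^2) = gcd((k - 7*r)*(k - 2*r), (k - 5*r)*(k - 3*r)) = 1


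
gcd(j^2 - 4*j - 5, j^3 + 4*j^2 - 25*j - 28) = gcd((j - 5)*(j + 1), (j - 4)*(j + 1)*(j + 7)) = j + 1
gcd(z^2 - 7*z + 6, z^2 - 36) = z - 6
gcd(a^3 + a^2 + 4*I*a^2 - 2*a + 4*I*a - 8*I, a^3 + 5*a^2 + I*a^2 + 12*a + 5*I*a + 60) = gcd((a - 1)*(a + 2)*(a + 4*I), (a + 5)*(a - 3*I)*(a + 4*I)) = a + 4*I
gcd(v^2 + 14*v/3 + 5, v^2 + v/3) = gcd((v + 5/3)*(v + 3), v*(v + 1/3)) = 1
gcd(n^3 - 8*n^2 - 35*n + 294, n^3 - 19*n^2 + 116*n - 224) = n - 7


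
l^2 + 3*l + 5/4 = (l + 1/2)*(l + 5/2)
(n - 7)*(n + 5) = n^2 - 2*n - 35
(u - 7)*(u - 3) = u^2 - 10*u + 21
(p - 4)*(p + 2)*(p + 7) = p^3 + 5*p^2 - 22*p - 56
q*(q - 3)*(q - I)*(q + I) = q^4 - 3*q^3 + q^2 - 3*q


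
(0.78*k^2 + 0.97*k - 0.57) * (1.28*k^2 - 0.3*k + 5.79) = 0.9984*k^4 + 1.0076*k^3 + 3.4956*k^2 + 5.7873*k - 3.3003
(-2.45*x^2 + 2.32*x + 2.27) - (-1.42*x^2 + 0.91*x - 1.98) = -1.03*x^2 + 1.41*x + 4.25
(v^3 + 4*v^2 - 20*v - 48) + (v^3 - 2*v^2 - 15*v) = 2*v^3 + 2*v^2 - 35*v - 48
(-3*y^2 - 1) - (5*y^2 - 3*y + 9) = -8*y^2 + 3*y - 10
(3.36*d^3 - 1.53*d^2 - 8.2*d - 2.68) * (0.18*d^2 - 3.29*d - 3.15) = 0.6048*d^5 - 11.3298*d^4 - 7.0263*d^3 + 31.3151*d^2 + 34.6472*d + 8.442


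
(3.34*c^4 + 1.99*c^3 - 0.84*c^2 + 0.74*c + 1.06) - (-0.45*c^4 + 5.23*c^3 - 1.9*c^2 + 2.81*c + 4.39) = 3.79*c^4 - 3.24*c^3 + 1.06*c^2 - 2.07*c - 3.33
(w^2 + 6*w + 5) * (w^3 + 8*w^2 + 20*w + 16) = w^5 + 14*w^4 + 73*w^3 + 176*w^2 + 196*w + 80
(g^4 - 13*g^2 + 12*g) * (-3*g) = -3*g^5 + 39*g^3 - 36*g^2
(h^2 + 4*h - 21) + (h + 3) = h^2 + 5*h - 18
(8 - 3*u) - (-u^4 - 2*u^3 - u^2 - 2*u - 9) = u^4 + 2*u^3 + u^2 - u + 17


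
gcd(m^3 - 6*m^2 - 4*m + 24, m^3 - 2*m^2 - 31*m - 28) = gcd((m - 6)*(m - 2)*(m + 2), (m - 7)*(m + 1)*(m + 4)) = 1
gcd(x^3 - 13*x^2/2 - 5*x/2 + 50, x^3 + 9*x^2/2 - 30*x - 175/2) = x^2 - 5*x/2 - 25/2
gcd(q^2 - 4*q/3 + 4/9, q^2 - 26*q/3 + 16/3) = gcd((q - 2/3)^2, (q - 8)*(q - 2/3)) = q - 2/3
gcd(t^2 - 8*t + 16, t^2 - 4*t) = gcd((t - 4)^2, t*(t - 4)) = t - 4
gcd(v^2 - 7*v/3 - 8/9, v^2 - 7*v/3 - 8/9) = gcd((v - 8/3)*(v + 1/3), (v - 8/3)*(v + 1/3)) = v^2 - 7*v/3 - 8/9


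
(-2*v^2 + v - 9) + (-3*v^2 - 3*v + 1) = -5*v^2 - 2*v - 8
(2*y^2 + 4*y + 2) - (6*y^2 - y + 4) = -4*y^2 + 5*y - 2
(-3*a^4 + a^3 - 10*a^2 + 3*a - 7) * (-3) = 9*a^4 - 3*a^3 + 30*a^2 - 9*a + 21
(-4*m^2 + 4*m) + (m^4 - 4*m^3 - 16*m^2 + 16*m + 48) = m^4 - 4*m^3 - 20*m^2 + 20*m + 48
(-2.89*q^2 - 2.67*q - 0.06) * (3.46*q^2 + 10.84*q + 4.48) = -9.9994*q^4 - 40.5658*q^3 - 42.0976*q^2 - 12.612*q - 0.2688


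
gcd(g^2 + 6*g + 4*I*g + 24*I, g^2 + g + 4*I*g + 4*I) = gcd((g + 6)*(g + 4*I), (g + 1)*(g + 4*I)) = g + 4*I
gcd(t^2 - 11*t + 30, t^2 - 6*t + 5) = t - 5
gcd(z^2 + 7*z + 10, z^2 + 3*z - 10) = z + 5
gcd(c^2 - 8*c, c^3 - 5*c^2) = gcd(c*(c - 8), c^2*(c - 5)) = c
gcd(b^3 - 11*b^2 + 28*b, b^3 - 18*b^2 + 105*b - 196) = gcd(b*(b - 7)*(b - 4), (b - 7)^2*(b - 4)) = b^2 - 11*b + 28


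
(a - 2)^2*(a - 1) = a^3 - 5*a^2 + 8*a - 4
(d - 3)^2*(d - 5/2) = d^3 - 17*d^2/2 + 24*d - 45/2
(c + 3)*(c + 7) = c^2 + 10*c + 21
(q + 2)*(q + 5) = q^2 + 7*q + 10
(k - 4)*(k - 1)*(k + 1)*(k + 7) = k^4 + 3*k^3 - 29*k^2 - 3*k + 28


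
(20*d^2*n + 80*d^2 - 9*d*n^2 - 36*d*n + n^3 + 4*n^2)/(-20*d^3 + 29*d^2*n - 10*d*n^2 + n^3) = (-n - 4)/(d - n)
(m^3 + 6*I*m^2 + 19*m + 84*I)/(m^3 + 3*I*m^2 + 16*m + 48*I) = (m + 7*I)/(m + 4*I)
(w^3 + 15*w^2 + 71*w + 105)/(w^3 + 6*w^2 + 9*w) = (w^2 + 12*w + 35)/(w*(w + 3))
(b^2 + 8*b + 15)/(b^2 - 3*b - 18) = (b + 5)/(b - 6)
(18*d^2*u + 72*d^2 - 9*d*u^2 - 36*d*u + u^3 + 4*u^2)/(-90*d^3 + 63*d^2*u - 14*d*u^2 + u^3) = (u + 4)/(-5*d + u)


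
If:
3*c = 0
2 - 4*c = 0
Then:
No Solution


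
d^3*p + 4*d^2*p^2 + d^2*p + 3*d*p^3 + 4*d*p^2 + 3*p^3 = (d + p)*(d + 3*p)*(d*p + p)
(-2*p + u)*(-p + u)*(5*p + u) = 10*p^3 - 13*p^2*u + 2*p*u^2 + u^3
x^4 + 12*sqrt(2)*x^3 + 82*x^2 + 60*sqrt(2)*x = x*(x + sqrt(2))*(x + 5*sqrt(2))*(x + 6*sqrt(2))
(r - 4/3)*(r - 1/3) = r^2 - 5*r/3 + 4/9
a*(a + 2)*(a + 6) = a^3 + 8*a^2 + 12*a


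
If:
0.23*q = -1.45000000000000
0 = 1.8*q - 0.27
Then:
No Solution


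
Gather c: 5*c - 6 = 5*c - 6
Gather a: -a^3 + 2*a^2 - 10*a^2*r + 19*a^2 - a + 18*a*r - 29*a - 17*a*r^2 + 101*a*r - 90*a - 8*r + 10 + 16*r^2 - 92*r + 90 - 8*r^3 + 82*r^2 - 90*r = -a^3 + a^2*(21 - 10*r) + a*(-17*r^2 + 119*r - 120) - 8*r^3 + 98*r^2 - 190*r + 100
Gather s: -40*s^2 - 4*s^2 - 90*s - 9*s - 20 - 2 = -44*s^2 - 99*s - 22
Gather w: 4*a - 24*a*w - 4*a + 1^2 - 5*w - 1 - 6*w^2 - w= -6*w^2 + w*(-24*a - 6)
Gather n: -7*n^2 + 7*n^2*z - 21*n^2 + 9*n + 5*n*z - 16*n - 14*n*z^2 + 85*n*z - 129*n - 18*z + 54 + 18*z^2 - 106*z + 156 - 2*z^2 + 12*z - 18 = n^2*(7*z - 28) + n*(-14*z^2 + 90*z - 136) + 16*z^2 - 112*z + 192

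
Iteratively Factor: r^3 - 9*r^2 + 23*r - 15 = (r - 3)*(r^2 - 6*r + 5) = (r - 3)*(r - 1)*(r - 5)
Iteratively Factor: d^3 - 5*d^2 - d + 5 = (d - 5)*(d^2 - 1) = (d - 5)*(d - 1)*(d + 1)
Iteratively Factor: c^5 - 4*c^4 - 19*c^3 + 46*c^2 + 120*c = (c - 5)*(c^4 + c^3 - 14*c^2 - 24*c) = (c - 5)*(c + 2)*(c^3 - c^2 - 12*c) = c*(c - 5)*(c + 2)*(c^2 - c - 12) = c*(c - 5)*(c + 2)*(c + 3)*(c - 4)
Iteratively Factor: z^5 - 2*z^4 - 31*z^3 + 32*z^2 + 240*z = (z + 3)*(z^4 - 5*z^3 - 16*z^2 + 80*z) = z*(z + 3)*(z^3 - 5*z^2 - 16*z + 80) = z*(z - 5)*(z + 3)*(z^2 - 16) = z*(z - 5)*(z - 4)*(z + 3)*(z + 4)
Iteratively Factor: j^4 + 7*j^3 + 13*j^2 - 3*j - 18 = (j + 3)*(j^3 + 4*j^2 + j - 6) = (j + 3)^2*(j^2 + j - 2) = (j + 2)*(j + 3)^2*(j - 1)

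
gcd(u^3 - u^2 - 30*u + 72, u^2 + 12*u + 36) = u + 6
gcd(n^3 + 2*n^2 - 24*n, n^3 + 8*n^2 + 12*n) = n^2 + 6*n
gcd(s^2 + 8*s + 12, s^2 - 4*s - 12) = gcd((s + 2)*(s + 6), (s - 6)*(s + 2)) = s + 2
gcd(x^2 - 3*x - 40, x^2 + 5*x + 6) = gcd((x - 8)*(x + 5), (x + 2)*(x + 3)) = 1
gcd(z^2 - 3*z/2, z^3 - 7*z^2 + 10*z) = z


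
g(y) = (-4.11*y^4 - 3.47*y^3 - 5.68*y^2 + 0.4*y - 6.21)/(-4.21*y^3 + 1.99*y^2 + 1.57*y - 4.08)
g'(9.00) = 0.95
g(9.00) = 10.34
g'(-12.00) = 0.96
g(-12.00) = -10.62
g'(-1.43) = -3.22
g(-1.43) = -2.53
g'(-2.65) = 0.57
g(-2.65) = -2.20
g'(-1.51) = -2.12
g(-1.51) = -2.32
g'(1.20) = 0.86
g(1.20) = 4.30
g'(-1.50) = -2.23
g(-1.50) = -2.34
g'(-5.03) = 0.88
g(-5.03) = -4.08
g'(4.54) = 0.85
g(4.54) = 6.27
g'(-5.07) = 0.89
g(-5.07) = -4.11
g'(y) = (12.63*y^2 - 3.98*y - 1.57)*(-4.11*y^4 - 3.47*y^3 - 5.68*y^2 + 0.4*y - 6.21)/(-4.21*y^3 + 1.99*y^2 + 1.57*y - 4.08)^2 + (-16.44*y^3 - 10.41*y^2 - 11.36*y + 0.4)/(-4.21*y^3 + 1.99*y^2 + 1.57*y - 4.08)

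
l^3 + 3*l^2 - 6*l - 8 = (l - 2)*(l + 1)*(l + 4)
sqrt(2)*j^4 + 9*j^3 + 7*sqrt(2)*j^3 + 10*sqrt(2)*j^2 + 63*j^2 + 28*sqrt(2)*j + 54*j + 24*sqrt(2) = (j + 1)*(j + 6)*(j + 4*sqrt(2))*(sqrt(2)*j + 1)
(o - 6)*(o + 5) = o^2 - o - 30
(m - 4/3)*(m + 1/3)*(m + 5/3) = m^3 + 2*m^2/3 - 19*m/9 - 20/27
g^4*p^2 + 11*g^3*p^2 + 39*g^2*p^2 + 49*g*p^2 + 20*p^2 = (g + 4)*(g + 5)*(g*p + p)^2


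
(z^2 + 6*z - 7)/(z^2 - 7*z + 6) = (z + 7)/(z - 6)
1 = 1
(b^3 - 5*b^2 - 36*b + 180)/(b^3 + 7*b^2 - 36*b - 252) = (b - 5)/(b + 7)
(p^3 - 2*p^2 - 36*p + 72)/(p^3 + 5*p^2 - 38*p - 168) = (p^2 + 4*p - 12)/(p^2 + 11*p + 28)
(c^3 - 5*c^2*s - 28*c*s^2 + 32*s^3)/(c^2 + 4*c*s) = c - 9*s + 8*s^2/c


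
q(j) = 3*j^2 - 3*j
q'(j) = 6*j - 3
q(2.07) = 6.64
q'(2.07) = 9.42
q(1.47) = 2.07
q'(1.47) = 5.82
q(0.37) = -0.70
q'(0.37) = -0.78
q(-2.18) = 20.80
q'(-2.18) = -16.08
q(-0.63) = 3.08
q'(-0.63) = -6.78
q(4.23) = 40.99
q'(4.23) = 22.38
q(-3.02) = 36.42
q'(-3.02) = -21.12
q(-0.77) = 4.09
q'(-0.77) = -7.62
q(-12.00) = 468.00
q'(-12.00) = -75.00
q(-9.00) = 270.00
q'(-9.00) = -57.00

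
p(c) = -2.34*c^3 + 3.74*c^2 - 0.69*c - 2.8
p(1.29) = -2.49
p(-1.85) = 26.09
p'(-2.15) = -49.22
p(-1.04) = 4.59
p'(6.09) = -215.50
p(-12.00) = 4587.56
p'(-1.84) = -38.22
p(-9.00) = 2012.21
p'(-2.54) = -64.98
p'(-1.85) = -38.55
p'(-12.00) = -1101.33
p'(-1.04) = -16.06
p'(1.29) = -2.72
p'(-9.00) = -636.63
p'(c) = -7.02*c^2 + 7.48*c - 0.69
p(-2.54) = 61.43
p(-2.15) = 39.23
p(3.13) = -40.07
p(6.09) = -396.82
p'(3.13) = -46.05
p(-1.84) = 25.71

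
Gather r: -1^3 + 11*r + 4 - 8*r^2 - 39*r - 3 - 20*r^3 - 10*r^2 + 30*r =-20*r^3 - 18*r^2 + 2*r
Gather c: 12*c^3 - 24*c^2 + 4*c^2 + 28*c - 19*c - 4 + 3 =12*c^3 - 20*c^2 + 9*c - 1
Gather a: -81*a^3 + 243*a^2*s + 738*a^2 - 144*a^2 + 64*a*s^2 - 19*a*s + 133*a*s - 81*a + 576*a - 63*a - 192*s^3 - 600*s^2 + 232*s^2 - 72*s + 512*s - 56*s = -81*a^3 + a^2*(243*s + 594) + a*(64*s^2 + 114*s + 432) - 192*s^3 - 368*s^2 + 384*s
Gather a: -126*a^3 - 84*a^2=-126*a^3 - 84*a^2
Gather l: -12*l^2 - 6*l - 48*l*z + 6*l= -12*l^2 - 48*l*z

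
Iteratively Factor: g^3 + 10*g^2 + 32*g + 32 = (g + 4)*(g^2 + 6*g + 8) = (g + 2)*(g + 4)*(g + 4)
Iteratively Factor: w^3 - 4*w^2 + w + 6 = (w + 1)*(w^2 - 5*w + 6) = (w - 3)*(w + 1)*(w - 2)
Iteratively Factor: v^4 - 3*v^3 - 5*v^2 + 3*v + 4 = (v - 4)*(v^3 + v^2 - v - 1) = (v - 4)*(v + 1)*(v^2 - 1) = (v - 4)*(v - 1)*(v + 1)*(v + 1)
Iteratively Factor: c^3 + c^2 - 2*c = (c - 1)*(c^2 + 2*c) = (c - 1)*(c + 2)*(c)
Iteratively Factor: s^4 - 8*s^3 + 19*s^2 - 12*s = (s - 4)*(s^3 - 4*s^2 + 3*s) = s*(s - 4)*(s^2 - 4*s + 3) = s*(s - 4)*(s - 3)*(s - 1)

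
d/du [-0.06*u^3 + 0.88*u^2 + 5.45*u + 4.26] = -0.18*u^2 + 1.76*u + 5.45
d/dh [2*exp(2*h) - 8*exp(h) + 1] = 4*(exp(h) - 2)*exp(h)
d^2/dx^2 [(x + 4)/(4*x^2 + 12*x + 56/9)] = 81*(9*(x + 4)*(2*x + 3)^2 - (3*x + 7)*(9*x^2 + 27*x + 14))/(2*(9*x^2 + 27*x + 14)^3)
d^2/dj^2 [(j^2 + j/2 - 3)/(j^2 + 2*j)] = -3/j^3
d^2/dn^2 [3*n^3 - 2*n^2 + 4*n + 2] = 18*n - 4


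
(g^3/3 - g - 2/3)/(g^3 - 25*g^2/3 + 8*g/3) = (g^3 - 3*g - 2)/(g*(3*g^2 - 25*g + 8))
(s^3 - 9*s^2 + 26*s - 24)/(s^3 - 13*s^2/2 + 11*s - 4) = 2*(s - 3)/(2*s - 1)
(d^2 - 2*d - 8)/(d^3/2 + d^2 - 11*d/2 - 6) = 2*(d^2 - 2*d - 8)/(d^3 + 2*d^2 - 11*d - 12)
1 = 1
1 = 1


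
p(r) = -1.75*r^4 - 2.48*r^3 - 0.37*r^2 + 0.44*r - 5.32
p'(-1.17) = 2.33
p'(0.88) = -10.74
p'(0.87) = -10.44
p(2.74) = -156.54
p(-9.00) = -9713.08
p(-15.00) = -80318.92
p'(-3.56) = 224.61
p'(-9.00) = 4507.46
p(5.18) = -1617.63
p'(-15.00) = 21962.54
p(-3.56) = -180.77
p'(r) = -7.0*r^3 - 7.44*r^2 - 0.74*r + 0.44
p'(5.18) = -1175.97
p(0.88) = -7.96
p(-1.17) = -5.65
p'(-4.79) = 602.60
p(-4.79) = -664.61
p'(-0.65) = -0.30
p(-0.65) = -5.39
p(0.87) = -7.85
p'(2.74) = -201.44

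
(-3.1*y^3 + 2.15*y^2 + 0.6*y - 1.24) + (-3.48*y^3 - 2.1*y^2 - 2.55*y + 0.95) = -6.58*y^3 + 0.0499999999999998*y^2 - 1.95*y - 0.29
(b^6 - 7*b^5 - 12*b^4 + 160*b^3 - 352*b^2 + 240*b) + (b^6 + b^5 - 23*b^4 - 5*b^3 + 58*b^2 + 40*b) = 2*b^6 - 6*b^5 - 35*b^4 + 155*b^3 - 294*b^2 + 280*b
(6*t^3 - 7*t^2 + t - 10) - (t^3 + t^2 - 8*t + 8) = 5*t^3 - 8*t^2 + 9*t - 18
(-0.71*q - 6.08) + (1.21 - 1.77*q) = -2.48*q - 4.87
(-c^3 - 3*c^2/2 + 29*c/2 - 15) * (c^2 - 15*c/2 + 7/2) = -c^5 + 6*c^4 + 89*c^3/4 - 129*c^2 + 653*c/4 - 105/2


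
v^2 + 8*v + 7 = (v + 1)*(v + 7)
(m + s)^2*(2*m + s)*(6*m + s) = 12*m^4 + 32*m^3*s + 29*m^2*s^2 + 10*m*s^3 + s^4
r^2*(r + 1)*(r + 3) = r^4 + 4*r^3 + 3*r^2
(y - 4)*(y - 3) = y^2 - 7*y + 12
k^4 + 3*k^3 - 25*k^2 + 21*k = k*(k - 3)*(k - 1)*(k + 7)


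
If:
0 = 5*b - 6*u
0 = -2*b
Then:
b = 0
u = 0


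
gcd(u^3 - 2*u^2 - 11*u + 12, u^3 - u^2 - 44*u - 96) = u + 3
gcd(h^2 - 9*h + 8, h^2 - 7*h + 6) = h - 1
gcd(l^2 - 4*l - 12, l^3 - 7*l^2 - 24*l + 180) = l - 6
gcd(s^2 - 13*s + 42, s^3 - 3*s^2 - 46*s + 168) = s - 6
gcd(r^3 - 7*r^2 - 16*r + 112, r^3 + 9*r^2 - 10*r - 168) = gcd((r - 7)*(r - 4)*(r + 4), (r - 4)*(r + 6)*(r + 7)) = r - 4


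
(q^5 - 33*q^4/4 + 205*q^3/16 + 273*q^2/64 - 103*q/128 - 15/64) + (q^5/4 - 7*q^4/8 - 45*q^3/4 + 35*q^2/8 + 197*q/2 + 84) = 5*q^5/4 - 73*q^4/8 + 25*q^3/16 + 553*q^2/64 + 12505*q/128 + 5361/64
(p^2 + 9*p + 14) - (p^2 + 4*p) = 5*p + 14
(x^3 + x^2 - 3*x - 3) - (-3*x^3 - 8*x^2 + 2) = 4*x^3 + 9*x^2 - 3*x - 5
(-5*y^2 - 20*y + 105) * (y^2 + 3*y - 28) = -5*y^4 - 35*y^3 + 185*y^2 + 875*y - 2940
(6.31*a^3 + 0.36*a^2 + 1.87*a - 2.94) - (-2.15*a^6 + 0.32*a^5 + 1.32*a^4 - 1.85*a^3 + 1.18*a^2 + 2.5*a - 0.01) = 2.15*a^6 - 0.32*a^5 - 1.32*a^4 + 8.16*a^3 - 0.82*a^2 - 0.63*a - 2.93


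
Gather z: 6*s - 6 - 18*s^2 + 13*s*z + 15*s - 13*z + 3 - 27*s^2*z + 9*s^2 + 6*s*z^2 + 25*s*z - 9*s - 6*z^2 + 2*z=-9*s^2 + 12*s + z^2*(6*s - 6) + z*(-27*s^2 + 38*s - 11) - 3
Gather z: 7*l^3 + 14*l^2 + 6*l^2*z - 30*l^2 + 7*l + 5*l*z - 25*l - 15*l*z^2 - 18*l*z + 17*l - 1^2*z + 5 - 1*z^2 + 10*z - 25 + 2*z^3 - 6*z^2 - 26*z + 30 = 7*l^3 - 16*l^2 - l + 2*z^3 + z^2*(-15*l - 7) + z*(6*l^2 - 13*l - 17) + 10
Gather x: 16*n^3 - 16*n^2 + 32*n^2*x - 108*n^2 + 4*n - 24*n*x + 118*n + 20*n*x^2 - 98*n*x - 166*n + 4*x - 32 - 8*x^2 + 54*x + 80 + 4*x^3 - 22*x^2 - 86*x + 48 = 16*n^3 - 124*n^2 - 44*n + 4*x^3 + x^2*(20*n - 30) + x*(32*n^2 - 122*n - 28) + 96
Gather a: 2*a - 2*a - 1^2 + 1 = 0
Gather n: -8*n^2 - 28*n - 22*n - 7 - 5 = -8*n^2 - 50*n - 12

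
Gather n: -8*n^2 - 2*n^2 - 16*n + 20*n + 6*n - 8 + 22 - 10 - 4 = -10*n^2 + 10*n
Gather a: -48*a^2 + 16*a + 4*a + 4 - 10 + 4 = -48*a^2 + 20*a - 2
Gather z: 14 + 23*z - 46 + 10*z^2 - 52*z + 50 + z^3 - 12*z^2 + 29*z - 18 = z^3 - 2*z^2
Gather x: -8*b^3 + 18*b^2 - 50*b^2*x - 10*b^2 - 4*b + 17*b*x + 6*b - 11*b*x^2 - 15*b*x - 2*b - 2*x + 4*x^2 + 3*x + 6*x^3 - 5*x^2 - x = -8*b^3 + 8*b^2 + 6*x^3 + x^2*(-11*b - 1) + x*(-50*b^2 + 2*b)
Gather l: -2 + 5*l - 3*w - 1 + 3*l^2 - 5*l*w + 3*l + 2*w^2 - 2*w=3*l^2 + l*(8 - 5*w) + 2*w^2 - 5*w - 3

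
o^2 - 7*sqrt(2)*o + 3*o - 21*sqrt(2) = (o + 3)*(o - 7*sqrt(2))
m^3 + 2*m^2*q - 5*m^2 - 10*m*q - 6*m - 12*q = (m - 6)*(m + 1)*(m + 2*q)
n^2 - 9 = (n - 3)*(n + 3)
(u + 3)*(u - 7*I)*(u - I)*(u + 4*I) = u^4 + 3*u^3 - 4*I*u^3 + 25*u^2 - 12*I*u^2 + 75*u - 28*I*u - 84*I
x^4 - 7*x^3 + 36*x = x*(x - 6)*(x - 3)*(x + 2)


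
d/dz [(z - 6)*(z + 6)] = 2*z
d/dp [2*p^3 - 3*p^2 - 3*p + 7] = 6*p^2 - 6*p - 3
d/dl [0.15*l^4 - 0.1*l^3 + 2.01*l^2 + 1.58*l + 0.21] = 0.6*l^3 - 0.3*l^2 + 4.02*l + 1.58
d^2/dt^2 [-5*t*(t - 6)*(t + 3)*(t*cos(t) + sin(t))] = 5*t^4*cos(t) + 45*t^3*sin(t) - 15*t^3*cos(t) - 105*t^2*sin(t) - 180*t^2*cos(t) - 480*t*sin(t) + 150*t*cos(t) + 30*sin(t) + 360*cos(t)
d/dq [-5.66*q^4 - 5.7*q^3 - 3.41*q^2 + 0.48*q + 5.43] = -22.64*q^3 - 17.1*q^2 - 6.82*q + 0.48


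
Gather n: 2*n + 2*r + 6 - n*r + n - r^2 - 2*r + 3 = n*(3 - r) - r^2 + 9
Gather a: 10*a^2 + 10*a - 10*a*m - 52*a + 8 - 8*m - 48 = 10*a^2 + a*(-10*m - 42) - 8*m - 40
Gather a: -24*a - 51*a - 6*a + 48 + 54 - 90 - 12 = -81*a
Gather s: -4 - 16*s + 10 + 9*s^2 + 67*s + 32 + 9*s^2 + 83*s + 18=18*s^2 + 134*s + 56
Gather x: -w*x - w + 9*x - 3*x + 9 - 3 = -w + x*(6 - w) + 6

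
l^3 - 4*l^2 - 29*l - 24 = (l - 8)*(l + 1)*(l + 3)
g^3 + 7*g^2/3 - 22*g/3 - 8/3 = (g - 2)*(g + 1/3)*(g + 4)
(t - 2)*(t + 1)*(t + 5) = t^3 + 4*t^2 - 7*t - 10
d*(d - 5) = d^2 - 5*d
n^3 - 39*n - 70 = (n - 7)*(n + 2)*(n + 5)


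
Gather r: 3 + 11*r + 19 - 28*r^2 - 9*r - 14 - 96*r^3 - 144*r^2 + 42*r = -96*r^3 - 172*r^2 + 44*r + 8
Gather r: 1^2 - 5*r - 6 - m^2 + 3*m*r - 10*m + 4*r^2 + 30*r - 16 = -m^2 - 10*m + 4*r^2 + r*(3*m + 25) - 21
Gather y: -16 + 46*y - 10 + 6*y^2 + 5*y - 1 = 6*y^2 + 51*y - 27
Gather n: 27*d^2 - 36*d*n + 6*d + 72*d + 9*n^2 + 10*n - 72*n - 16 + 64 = 27*d^2 + 78*d + 9*n^2 + n*(-36*d - 62) + 48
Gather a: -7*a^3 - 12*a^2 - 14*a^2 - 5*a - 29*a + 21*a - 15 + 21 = -7*a^3 - 26*a^2 - 13*a + 6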